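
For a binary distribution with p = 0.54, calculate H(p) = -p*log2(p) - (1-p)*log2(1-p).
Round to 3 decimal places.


H = -0.54*log2(0.54) - 0.46*log2(0.46) = 0.995.

0.995


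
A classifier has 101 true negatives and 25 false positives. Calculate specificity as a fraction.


Specificity = TN / (TN + FP) = 101 / 126 = 101/126.

101/126


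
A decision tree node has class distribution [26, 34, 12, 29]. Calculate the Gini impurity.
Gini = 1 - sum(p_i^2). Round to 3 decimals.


Total = 101. Proportions: 26/101, 34/101, 12/101, 29/101. sum(p_i^2) = 0.2761. Gini = 1 - 0.2761 = 0.7239, which rounds to 0.724.

0.724


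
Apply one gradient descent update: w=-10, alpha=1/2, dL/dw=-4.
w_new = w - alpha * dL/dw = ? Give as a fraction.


w_new = -10 - 1/2 * -4 = -10 - -2 = -8.

-8


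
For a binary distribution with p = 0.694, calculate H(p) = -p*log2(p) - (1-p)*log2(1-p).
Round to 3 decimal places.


H = -0.694*log2(0.694) - 0.306*log2(0.306) = 0.889.

0.889


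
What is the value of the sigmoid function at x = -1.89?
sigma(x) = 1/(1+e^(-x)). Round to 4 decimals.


sigma(-1.89) = 1/(1+e^(1.89)) = 1/(1+6.619369) = 1/7.619369 = 0.1312.

0.1312


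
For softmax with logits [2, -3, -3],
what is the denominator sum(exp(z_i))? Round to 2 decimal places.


Denom = e^2=7.3891 + e^-3=0.0498 + e^-3=0.0498. Sum = 7.4887, which rounds to 7.49.

7.49


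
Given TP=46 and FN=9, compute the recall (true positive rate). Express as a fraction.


Recall = TP / (TP + FN) = 46 / 55 = 46/55.

46/55


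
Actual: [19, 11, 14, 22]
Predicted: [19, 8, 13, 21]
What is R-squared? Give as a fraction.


Mean(y) = 33/2. SS_res = 11. SS_tot = 73. R^2 = 1 - 11/(73) = 62/73.

62/73


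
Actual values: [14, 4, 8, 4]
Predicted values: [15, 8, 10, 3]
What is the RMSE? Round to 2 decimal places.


MSE = 5.5000. RMSE = sqrt(5.5000) = 2.35.

2.35


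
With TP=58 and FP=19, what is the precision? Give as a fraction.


Precision = TP / (TP + FP) = 58 / 77 = 58/77.

58/77


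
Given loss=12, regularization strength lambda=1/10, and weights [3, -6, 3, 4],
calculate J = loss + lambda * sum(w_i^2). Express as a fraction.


L2 sq norm = sum(w^2) = 70. J = 12 + 1/10 * 70 = 19.

19


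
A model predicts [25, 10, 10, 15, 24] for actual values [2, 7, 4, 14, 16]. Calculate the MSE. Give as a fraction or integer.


MSE = (1/5) * ((2-25)^2=529 + (7-10)^2=9 + (4-10)^2=36 + (14-15)^2=1 + (16-24)^2=64). Sum = 639. MSE = 639/5.

639/5


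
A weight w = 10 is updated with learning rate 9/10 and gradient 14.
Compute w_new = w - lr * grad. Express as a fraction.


w_new = 10 - 9/10 * 14 = 10 - 63/5 = -13/5.

-13/5


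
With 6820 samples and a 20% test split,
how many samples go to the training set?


Test set = 6820 * 20% = 1364. Training set = 6820 - 1364 = 5456.

5456


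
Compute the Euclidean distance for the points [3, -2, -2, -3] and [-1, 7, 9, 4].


d = sqrt(sum of squared differences). (3--1)^2=16, (-2-7)^2=81, (-2-9)^2=121, (-3-4)^2=49. Sum = 267.

sqrt(267)


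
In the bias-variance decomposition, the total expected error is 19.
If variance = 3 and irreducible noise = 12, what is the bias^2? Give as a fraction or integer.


Total error = bias^2 + variance + irreducible noise. So bias^2 = 19 - 3 - 12 = 4.

4


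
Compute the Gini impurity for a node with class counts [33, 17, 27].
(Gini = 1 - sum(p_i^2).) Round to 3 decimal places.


Total = 77. Proportions: 33/77, 17/77, 27/77. sum(p_i^2) = 0.3554. Gini = 1 - 0.3554 = 0.6446, which rounds to 0.645.

0.645


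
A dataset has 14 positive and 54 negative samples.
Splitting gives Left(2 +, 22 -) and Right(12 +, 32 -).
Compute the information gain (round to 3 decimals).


H(parent) = 0.7335. H(left) = 0.4138, H(right) = 0.8454. Weighted = (24/68)*0.4138 + (44/68)*0.8454 = 0.6931. IG = 0.7335 - 0.6931 = 0.0404, which rounds to 0.040.

0.040


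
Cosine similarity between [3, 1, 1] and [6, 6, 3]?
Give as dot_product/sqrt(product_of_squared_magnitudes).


dot = 27. |a|^2 = 11, |b|^2 = 81. cos = 27/sqrt(891).

27/sqrt(891)


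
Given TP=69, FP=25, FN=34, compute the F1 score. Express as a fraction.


Precision = 69/94 = 69/94. Recall = 69/103 = 69/103. F1 = 2*P*R/(P+R) = 138/197.

138/197


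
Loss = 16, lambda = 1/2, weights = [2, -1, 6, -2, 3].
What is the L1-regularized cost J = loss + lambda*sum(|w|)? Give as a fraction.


L1 norm = sum(|w|) = 14. J = 16 + 1/2 * 14 = 23.

23


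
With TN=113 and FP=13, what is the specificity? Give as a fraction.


Specificity = TN / (TN + FP) = 113 / 126 = 113/126.

113/126


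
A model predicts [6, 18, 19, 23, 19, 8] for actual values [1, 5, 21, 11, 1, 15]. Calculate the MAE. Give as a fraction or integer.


MAE = (1/6) * (|1-6|=5 + |5-18|=13 + |21-19|=2 + |11-23|=12 + |1-19|=18 + |15-8|=7). Sum = 57. MAE = 19/2.

19/2


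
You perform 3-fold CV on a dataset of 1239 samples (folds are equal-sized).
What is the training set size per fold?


Each validation fold has 1239/3 = 413 samples. Training set = 1239 - 413 = 826.

826


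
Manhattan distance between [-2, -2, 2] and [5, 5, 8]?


d = sum of absolute differences: |-2-5|=7 + |-2-5|=7 + |2-8|=6 = 20.

20


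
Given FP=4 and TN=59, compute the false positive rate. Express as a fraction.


FPR = FP / (FP + TN) = 4 / 63 = 4/63.

4/63


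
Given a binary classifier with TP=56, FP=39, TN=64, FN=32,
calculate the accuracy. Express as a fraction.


Accuracy = (TP + TN) / (TP + TN + FP + FN) = (56 + 64) / 191 = 120/191.

120/191


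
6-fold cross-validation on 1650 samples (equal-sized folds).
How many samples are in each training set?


Each validation fold has 1650/6 = 275 samples. Training set = 1650 - 275 = 1375.

1375


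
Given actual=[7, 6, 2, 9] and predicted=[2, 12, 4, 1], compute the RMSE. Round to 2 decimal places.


MSE = 32.2500. RMSE = sqrt(32.2500) = 5.68.

5.68


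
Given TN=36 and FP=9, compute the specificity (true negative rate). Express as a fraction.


Specificity = TN / (TN + FP) = 36 / 45 = 4/5.

4/5


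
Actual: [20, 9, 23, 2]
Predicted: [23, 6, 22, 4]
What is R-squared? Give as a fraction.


Mean(y) = 27/2. SS_res = 23. SS_tot = 285. R^2 = 1 - 23/(285) = 262/285.

262/285


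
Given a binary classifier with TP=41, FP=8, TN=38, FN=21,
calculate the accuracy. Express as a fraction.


Accuracy = (TP + TN) / (TP + TN + FP + FN) = (41 + 38) / 108 = 79/108.

79/108


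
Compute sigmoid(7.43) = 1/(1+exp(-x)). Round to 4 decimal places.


sigma(7.43) = 1/(1+e^(-7.43)) = 1/(1+0.000593) = 1/1.000593 = 0.9994.

0.9994


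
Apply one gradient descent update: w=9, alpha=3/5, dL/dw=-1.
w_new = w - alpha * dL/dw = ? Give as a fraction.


w_new = 9 - 3/5 * -1 = 9 - -3/5 = 48/5.

48/5


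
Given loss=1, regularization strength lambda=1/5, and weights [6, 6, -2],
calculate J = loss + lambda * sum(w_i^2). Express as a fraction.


L2 sq norm = sum(w^2) = 76. J = 1 + 1/5 * 76 = 81/5.

81/5


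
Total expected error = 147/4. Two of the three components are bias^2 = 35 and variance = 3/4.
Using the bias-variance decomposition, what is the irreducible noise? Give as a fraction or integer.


Total error = bias^2 + variance + irreducible noise. So irreducible noise = 147/4 - 35 - 3/4 = 1.

1


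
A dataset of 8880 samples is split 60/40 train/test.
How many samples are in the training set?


Test set = 8880 * 40% = 3552. Training set = 8880 - 3552 = 5328.

5328


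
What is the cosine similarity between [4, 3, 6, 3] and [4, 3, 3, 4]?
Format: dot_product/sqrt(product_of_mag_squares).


dot = 55. |a|^2 = 70, |b|^2 = 50. cos = 55/sqrt(3500).

55/sqrt(3500)


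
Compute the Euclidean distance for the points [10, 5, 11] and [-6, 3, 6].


d = sqrt(sum of squared differences). (10--6)^2=256, (5-3)^2=4, (11-6)^2=25. Sum = 285.

sqrt(285)


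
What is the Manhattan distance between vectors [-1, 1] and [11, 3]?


d = sum of absolute differences: |-1-11|=12 + |1-3|=2 = 14.

14


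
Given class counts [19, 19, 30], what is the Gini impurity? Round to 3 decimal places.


Total = 68. Proportions: 19/68, 19/68, 30/68. sum(p_i^2) = 0.3508. Gini = 1 - 0.3508 = 0.6492, which rounds to 0.649.

0.649


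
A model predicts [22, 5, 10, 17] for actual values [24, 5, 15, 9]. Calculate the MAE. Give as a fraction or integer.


MAE = (1/4) * (|24-22|=2 + |5-5|=0 + |15-10|=5 + |9-17|=8). Sum = 15. MAE = 15/4.

15/4


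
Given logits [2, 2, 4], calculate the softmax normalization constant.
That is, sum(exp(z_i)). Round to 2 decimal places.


Denom = e^2=7.3891 + e^2=7.3891 + e^4=54.5982. Sum = 69.3764, which rounds to 69.38.

69.38


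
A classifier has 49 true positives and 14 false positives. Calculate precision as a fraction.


Precision = TP / (TP + FP) = 49 / 63 = 7/9.

7/9


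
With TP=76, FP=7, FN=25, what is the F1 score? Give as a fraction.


Precision = 76/83 = 76/83. Recall = 76/101 = 76/101. F1 = 2*P*R/(P+R) = 19/23.

19/23


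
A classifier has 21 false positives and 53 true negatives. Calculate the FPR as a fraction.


FPR = FP / (FP + TN) = 21 / 74 = 21/74.

21/74


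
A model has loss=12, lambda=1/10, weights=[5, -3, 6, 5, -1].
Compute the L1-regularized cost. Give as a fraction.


L1 norm = sum(|w|) = 20. J = 12 + 1/10 * 20 = 14.

14


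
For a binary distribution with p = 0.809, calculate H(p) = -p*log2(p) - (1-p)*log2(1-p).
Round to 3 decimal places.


H = -0.809*log2(0.809) - 0.191*log2(0.191) = 0.704.

0.704


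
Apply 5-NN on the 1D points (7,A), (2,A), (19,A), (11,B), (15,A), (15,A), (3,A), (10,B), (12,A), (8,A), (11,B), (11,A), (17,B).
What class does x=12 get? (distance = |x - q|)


Distances: |7-12|=5, |2-12|=10, |19-12|=7, |11-12|=1, |15-12|=3, |15-12|=3, |3-12|=9, |10-12|=2, |12-12|=0, |8-12|=4, |11-12|=1, |11-12|=1, |17-12|=5. 5 nearest: (12,A), (11,A), (11,B), (11,B), (10,B). Counts: {'A': 2, 'B': 3}. Majority class: B.

B


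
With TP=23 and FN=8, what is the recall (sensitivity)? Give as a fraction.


Recall = TP / (TP + FN) = 23 / 31 = 23/31.

23/31


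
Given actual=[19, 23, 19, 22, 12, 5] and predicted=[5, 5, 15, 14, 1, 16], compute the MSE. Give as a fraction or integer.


MSE = (1/6) * ((19-5)^2=196 + (23-5)^2=324 + (19-15)^2=16 + (22-14)^2=64 + (12-1)^2=121 + (5-16)^2=121). Sum = 842. MSE = 421/3.

421/3


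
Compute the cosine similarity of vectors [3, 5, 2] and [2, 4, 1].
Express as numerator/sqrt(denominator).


dot = 28. |a|^2 = 38, |b|^2 = 21. cos = 28/sqrt(798).

28/sqrt(798)


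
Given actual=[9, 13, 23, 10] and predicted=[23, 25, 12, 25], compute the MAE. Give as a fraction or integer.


MAE = (1/4) * (|9-23|=14 + |13-25|=12 + |23-12|=11 + |10-25|=15). Sum = 52. MAE = 13.

13


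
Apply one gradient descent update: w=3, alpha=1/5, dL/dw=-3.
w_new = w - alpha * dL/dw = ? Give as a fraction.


w_new = 3 - 1/5 * -3 = 3 - -3/5 = 18/5.

18/5


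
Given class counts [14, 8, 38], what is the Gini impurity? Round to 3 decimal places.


Total = 60. Proportions: 14/60, 8/60, 38/60. sum(p_i^2) = 0.4733. Gini = 1 - 0.4733 = 0.5267, which rounds to 0.527.

0.527


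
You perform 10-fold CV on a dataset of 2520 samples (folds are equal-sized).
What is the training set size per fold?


Each validation fold has 2520/10 = 252 samples. Training set = 2520 - 252 = 2268.

2268


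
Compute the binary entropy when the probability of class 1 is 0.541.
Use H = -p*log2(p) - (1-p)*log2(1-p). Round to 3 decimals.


H = -0.541*log2(0.541) - 0.459*log2(0.459) = 0.995.

0.995


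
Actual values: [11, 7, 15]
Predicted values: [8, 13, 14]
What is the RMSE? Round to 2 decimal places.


MSE = 15.3333. RMSE = sqrt(15.3333) = 3.92.

3.92


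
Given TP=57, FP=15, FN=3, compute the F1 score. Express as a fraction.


Precision = 57/72 = 19/24. Recall = 57/60 = 19/20. F1 = 2*P*R/(P+R) = 19/22.

19/22


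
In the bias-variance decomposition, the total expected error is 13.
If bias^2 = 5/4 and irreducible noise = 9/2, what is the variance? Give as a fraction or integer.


Total error = bias^2 + variance + irreducible noise. So variance = 13 - 5/4 - 9/2 = 29/4.

29/4


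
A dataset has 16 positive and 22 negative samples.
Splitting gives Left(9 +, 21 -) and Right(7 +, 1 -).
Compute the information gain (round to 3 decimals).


H(parent) = 0.9819. H(left) = 0.8813, H(right) = 0.5436. Weighted = (30/38)*0.8813 + (8/38)*0.5436 = 0.8102. IG = 0.9819 - 0.8102 = 0.1717, which rounds to 0.172.

0.172


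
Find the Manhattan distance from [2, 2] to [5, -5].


d = sum of absolute differences: |2-5|=3 + |2--5|=7 = 10.

10


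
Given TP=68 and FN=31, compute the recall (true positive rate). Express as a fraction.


Recall = TP / (TP + FN) = 68 / 99 = 68/99.

68/99


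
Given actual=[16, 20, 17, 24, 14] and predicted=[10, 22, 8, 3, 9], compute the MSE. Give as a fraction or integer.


MSE = (1/5) * ((16-10)^2=36 + (20-22)^2=4 + (17-8)^2=81 + (24-3)^2=441 + (14-9)^2=25). Sum = 587. MSE = 587/5.

587/5


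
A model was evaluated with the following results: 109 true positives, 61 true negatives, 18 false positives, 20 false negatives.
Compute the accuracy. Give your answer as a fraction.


Accuracy = (TP + TN) / (TP + TN + FP + FN) = (109 + 61) / 208 = 85/104.

85/104


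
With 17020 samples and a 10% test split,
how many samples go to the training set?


Test set = 17020 * 10% = 1702. Training set = 17020 - 1702 = 15318.

15318


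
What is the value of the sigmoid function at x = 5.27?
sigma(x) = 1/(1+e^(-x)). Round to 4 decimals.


sigma(5.27) = 1/(1+e^(-5.27)) = 1/(1+0.005144) = 1/1.005144 = 0.9949.

0.9949


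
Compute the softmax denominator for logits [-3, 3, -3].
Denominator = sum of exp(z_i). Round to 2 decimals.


Denom = e^-3=0.0498 + e^3=20.0855 + e^-3=0.0498. Sum = 20.1851, which rounds to 20.19.

20.19


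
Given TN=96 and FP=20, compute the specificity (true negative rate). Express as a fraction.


Specificity = TN / (TN + FP) = 96 / 116 = 24/29.

24/29


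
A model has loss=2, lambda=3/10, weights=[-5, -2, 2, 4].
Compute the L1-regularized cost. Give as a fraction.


L1 norm = sum(|w|) = 13. J = 2 + 3/10 * 13 = 59/10.

59/10


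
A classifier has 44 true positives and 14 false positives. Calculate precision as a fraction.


Precision = TP / (TP + FP) = 44 / 58 = 22/29.

22/29


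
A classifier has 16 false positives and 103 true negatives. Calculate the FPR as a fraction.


FPR = FP / (FP + TN) = 16 / 119 = 16/119.

16/119


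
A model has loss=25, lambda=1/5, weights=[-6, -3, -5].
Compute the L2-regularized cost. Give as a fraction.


L2 sq norm = sum(w^2) = 70. J = 25 + 1/5 * 70 = 39.

39


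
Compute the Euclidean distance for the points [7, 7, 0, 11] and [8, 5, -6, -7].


d = sqrt(sum of squared differences). (7-8)^2=1, (7-5)^2=4, (0--6)^2=36, (11--7)^2=324. Sum = 365.

sqrt(365)


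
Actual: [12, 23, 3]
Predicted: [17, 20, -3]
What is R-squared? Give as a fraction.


Mean(y) = 38/3. SS_res = 70. SS_tot = 602/3. R^2 = 1 - 70/(602/3) = 28/43.

28/43


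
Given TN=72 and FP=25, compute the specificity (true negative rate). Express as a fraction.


Specificity = TN / (TN + FP) = 72 / 97 = 72/97.

72/97


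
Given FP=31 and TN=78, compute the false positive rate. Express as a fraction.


FPR = FP / (FP + TN) = 31 / 109 = 31/109.

31/109


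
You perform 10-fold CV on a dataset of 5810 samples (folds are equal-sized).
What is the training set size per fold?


Each validation fold has 5810/10 = 581 samples. Training set = 5810 - 581 = 5229.

5229


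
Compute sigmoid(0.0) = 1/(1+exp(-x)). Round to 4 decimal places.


sigma(0.0) = 1/(1+e^(-0.0)) = 1/(1+1.000000) = 1/2.000000 = 0.5000.

0.5000


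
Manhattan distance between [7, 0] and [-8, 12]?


d = sum of absolute differences: |7--8|=15 + |0-12|=12 = 27.

27


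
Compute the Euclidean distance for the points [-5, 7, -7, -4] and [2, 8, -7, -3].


d = sqrt(sum of squared differences). (-5-2)^2=49, (7-8)^2=1, (-7--7)^2=0, (-4--3)^2=1. Sum = 51.

sqrt(51)


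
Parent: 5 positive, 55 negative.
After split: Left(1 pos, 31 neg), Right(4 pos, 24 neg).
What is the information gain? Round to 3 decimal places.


H(parent) = 0.4138. H(left) = 0.2006, H(right) = 0.5917. Weighted = (32/60)*0.2006 + (28/60)*0.5917 = 0.3831. IG = 0.4138 - 0.3831 = 0.0307, which rounds to 0.031.

0.031


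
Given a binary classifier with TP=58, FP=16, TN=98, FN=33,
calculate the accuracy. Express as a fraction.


Accuracy = (TP + TN) / (TP + TN + FP + FN) = (58 + 98) / 205 = 156/205.

156/205


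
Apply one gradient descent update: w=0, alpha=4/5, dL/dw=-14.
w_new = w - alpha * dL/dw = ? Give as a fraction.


w_new = 0 - 4/5 * -14 = 0 - -56/5 = 56/5.

56/5


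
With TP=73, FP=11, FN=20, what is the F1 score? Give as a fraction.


Precision = 73/84 = 73/84. Recall = 73/93 = 73/93. F1 = 2*P*R/(P+R) = 146/177.

146/177


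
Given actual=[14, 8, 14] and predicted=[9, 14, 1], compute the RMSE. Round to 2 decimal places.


MSE = 76.6667. RMSE = sqrt(76.6667) = 8.76.

8.76


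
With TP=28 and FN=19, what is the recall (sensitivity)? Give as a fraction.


Recall = TP / (TP + FN) = 28 / 47 = 28/47.

28/47


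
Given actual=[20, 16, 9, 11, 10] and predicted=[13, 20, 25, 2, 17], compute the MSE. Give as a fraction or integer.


MSE = (1/5) * ((20-13)^2=49 + (16-20)^2=16 + (9-25)^2=256 + (11-2)^2=81 + (10-17)^2=49). Sum = 451. MSE = 451/5.

451/5


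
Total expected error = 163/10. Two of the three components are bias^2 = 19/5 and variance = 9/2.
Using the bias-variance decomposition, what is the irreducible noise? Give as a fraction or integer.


Total error = bias^2 + variance + irreducible noise. So irreducible noise = 163/10 - 19/5 - 9/2 = 8.

8


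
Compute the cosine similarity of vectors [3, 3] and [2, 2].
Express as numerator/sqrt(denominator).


dot = 12. |a|^2 = 18, |b|^2 = 8. cos = 12/sqrt(144).

12/sqrt(144)


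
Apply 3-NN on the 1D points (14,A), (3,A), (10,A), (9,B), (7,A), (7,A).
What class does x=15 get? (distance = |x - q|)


Distances: |14-15|=1, |3-15|=12, |10-15|=5, |9-15|=6, |7-15|=8, |7-15|=8. 3 nearest: (14,A), (10,A), (9,B). Counts: {'A': 2, 'B': 1}. Majority class: A.

A


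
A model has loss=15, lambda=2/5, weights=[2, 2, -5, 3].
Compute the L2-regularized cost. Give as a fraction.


L2 sq norm = sum(w^2) = 42. J = 15 + 2/5 * 42 = 159/5.

159/5


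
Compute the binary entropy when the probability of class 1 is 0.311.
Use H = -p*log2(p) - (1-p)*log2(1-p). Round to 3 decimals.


H = -0.311*log2(0.311) - 0.689*log2(0.689) = 0.894.

0.894


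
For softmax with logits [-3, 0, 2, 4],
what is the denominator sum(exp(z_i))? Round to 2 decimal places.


Denom = e^-3=0.0498 + e^0=1.0000 + e^2=7.3891 + e^4=54.5982. Sum = 63.0371, which rounds to 63.04.

63.04


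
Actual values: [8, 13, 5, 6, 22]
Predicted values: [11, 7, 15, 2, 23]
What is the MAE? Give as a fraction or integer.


MAE = (1/5) * (|8-11|=3 + |13-7|=6 + |5-15|=10 + |6-2|=4 + |22-23|=1). Sum = 24. MAE = 24/5.

24/5


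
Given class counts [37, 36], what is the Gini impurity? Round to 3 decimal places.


Total = 73. Proportions: 37/73, 36/73. sum(p_i^2) = 0.5001. Gini = 1 - 0.5001 = 0.4999, which rounds to 0.500.

0.500


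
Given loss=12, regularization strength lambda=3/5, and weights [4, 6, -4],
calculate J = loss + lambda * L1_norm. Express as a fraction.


L1 norm = sum(|w|) = 14. J = 12 + 3/5 * 14 = 102/5.

102/5


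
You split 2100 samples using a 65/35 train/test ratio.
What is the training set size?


Test set = 2100 * 35% = 735. Training set = 2100 - 735 = 1365.

1365


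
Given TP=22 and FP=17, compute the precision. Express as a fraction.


Precision = TP / (TP + FP) = 22 / 39 = 22/39.

22/39


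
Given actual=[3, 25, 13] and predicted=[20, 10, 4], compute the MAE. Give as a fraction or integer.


MAE = (1/3) * (|3-20|=17 + |25-10|=15 + |13-4|=9). Sum = 41. MAE = 41/3.

41/3


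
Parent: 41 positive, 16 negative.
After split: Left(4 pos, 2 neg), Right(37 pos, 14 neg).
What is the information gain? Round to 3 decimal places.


H(parent) = 0.8564. H(left) = 0.9183, H(right) = 0.8479. Weighted = (6/57)*0.9183 + (51/57)*0.8479 = 0.8553. IG = 0.8564 - 0.8553 = 0.0011, which rounds to 0.001.

0.001


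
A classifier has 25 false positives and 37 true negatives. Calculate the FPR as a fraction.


FPR = FP / (FP + TN) = 25 / 62 = 25/62.

25/62


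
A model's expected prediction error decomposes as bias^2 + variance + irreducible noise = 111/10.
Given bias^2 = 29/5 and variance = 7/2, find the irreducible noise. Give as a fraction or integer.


Total error = bias^2 + variance + irreducible noise. So irreducible noise = 111/10 - 29/5 - 7/2 = 9/5.

9/5


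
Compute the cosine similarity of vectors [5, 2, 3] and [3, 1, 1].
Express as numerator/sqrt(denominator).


dot = 20. |a|^2 = 38, |b|^2 = 11. cos = 20/sqrt(418).

20/sqrt(418)


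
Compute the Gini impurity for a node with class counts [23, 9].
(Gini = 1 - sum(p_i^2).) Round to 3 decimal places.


Total = 32. Proportions: 23/32, 9/32. sum(p_i^2) = 0.5957. Gini = 1 - 0.5957 = 0.4043, which rounds to 0.404.

0.404


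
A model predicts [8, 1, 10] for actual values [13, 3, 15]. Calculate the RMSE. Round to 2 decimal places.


MSE = 18.0000. RMSE = sqrt(18.0000) = 4.24.

4.24


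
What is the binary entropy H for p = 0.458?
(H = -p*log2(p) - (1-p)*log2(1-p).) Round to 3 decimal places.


H = -0.458*log2(0.458) - 0.542*log2(0.542) = 0.995.

0.995


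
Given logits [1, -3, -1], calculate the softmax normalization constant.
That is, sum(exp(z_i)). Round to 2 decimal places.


Denom = e^1=2.7183 + e^-3=0.0498 + e^-1=0.3679. Sum = 3.1360, which rounds to 3.14.

3.14


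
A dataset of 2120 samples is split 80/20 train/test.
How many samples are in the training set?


Test set = 2120 * 20% = 424. Training set = 2120 - 424 = 1696.

1696


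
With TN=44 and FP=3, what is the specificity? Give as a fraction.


Specificity = TN / (TN + FP) = 44 / 47 = 44/47.

44/47


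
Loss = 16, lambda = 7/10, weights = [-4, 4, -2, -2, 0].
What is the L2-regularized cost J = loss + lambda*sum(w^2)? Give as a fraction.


L2 sq norm = sum(w^2) = 40. J = 16 + 7/10 * 40 = 44.

44


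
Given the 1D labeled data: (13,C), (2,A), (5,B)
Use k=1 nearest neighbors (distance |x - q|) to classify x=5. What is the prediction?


Distances: |13-5|=8, |2-5|=3, |5-5|=0. 1 nearest: (5,B). Counts: {'B': 1}. Majority class: B.

B


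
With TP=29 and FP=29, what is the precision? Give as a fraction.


Precision = TP / (TP + FP) = 29 / 58 = 1/2.

1/2


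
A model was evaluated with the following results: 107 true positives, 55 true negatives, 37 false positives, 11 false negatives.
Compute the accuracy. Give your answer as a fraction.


Accuracy = (TP + TN) / (TP + TN + FP + FN) = (107 + 55) / 210 = 27/35.

27/35


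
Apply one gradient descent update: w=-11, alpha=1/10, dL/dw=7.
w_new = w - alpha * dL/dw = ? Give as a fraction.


w_new = -11 - 1/10 * 7 = -11 - 7/10 = -117/10.

-117/10


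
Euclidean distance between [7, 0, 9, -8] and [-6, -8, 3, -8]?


d = sqrt(sum of squared differences). (7--6)^2=169, (0--8)^2=64, (9-3)^2=36, (-8--8)^2=0. Sum = 269.

sqrt(269)


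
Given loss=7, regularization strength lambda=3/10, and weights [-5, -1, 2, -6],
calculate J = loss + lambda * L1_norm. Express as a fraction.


L1 norm = sum(|w|) = 14. J = 7 + 3/10 * 14 = 56/5.

56/5


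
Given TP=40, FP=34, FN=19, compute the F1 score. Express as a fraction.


Precision = 40/74 = 20/37. Recall = 40/59 = 40/59. F1 = 2*P*R/(P+R) = 80/133.

80/133


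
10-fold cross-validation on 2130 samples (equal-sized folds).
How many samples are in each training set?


Each validation fold has 2130/10 = 213 samples. Training set = 2130 - 213 = 1917.

1917


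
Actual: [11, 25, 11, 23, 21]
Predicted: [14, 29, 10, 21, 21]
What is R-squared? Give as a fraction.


Mean(y) = 91/5. SS_res = 30. SS_tot = 904/5. R^2 = 1 - 30/(904/5) = 377/452.

377/452


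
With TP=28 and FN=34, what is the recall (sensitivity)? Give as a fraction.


Recall = TP / (TP + FN) = 28 / 62 = 14/31.

14/31


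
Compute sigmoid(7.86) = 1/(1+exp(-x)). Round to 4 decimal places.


sigma(7.86) = 1/(1+e^(-7.86)) = 1/(1+0.000386) = 1/1.000386 = 0.9996.

0.9996


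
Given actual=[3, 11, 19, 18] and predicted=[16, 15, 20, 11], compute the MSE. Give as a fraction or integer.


MSE = (1/4) * ((3-16)^2=169 + (11-15)^2=16 + (19-20)^2=1 + (18-11)^2=49). Sum = 235. MSE = 235/4.

235/4


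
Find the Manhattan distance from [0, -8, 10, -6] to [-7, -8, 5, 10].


d = sum of absolute differences: |0--7|=7 + |-8--8|=0 + |10-5|=5 + |-6-10|=16 = 28.

28


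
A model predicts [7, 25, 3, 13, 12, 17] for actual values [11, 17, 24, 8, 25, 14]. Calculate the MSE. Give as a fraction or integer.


MSE = (1/6) * ((11-7)^2=16 + (17-25)^2=64 + (24-3)^2=441 + (8-13)^2=25 + (25-12)^2=169 + (14-17)^2=9). Sum = 724. MSE = 362/3.

362/3


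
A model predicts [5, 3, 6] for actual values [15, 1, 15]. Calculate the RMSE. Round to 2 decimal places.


MSE = 61.6667. RMSE = sqrt(61.6667) = 7.85.

7.85


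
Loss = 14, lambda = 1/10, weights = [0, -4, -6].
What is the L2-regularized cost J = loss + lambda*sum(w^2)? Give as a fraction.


L2 sq norm = sum(w^2) = 52. J = 14 + 1/10 * 52 = 96/5.

96/5


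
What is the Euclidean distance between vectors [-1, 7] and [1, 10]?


d = sqrt(sum of squared differences). (-1-1)^2=4, (7-10)^2=9. Sum = 13.

sqrt(13)


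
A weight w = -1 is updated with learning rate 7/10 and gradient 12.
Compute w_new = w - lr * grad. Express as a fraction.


w_new = -1 - 7/10 * 12 = -1 - 42/5 = -47/5.

-47/5


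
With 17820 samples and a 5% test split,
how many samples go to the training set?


Test set = 17820 * 5% = 891. Training set = 17820 - 891 = 16929.

16929


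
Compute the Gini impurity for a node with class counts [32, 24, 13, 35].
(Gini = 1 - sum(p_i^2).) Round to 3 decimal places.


Total = 104. Proportions: 32/104, 24/104, 13/104, 35/104. sum(p_i^2) = 0.2768. Gini = 1 - 0.2768 = 0.7232, which rounds to 0.723.

0.723


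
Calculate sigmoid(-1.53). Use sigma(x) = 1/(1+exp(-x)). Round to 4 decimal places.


sigma(-1.53) = 1/(1+e^(1.53)) = 1/(1+4.618177) = 1/5.618177 = 0.1780.

0.1780


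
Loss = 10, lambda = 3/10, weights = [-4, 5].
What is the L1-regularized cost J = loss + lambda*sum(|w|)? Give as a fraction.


L1 norm = sum(|w|) = 9. J = 10 + 3/10 * 9 = 127/10.

127/10


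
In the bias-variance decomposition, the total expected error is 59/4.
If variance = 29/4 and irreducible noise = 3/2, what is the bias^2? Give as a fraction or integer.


Total error = bias^2 + variance + irreducible noise. So bias^2 = 59/4 - 29/4 - 3/2 = 6.

6


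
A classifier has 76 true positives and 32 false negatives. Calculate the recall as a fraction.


Recall = TP / (TP + FN) = 76 / 108 = 19/27.

19/27


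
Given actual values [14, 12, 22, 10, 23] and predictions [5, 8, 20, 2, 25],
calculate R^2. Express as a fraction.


Mean(y) = 81/5. SS_res = 169. SS_tot = 704/5. R^2 = 1 - 169/(704/5) = -141/704.

-141/704


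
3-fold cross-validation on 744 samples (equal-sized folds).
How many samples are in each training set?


Each validation fold has 744/3 = 248 samples. Training set = 744 - 248 = 496.

496


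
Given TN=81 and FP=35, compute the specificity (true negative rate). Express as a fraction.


Specificity = TN / (TN + FP) = 81 / 116 = 81/116.

81/116


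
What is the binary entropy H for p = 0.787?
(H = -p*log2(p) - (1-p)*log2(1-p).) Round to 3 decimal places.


H = -0.787*log2(0.787) - 0.213*log2(0.213) = 0.747.

0.747


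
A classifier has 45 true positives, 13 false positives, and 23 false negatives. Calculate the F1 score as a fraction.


Precision = 45/58 = 45/58. Recall = 45/68 = 45/68. F1 = 2*P*R/(P+R) = 5/7.

5/7


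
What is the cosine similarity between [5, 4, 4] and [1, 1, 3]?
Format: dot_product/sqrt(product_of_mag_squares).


dot = 21. |a|^2 = 57, |b|^2 = 11. cos = 21/sqrt(627).

21/sqrt(627)


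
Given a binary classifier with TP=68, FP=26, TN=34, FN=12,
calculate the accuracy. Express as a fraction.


Accuracy = (TP + TN) / (TP + TN + FP + FN) = (68 + 34) / 140 = 51/70.

51/70


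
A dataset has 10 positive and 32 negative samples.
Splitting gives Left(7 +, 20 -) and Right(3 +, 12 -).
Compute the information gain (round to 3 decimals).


H(parent) = 0.7919. H(left) = 0.8256, H(right) = 0.7219. Weighted = (27/42)*0.8256 + (15/42)*0.7219 = 0.7886. IG = 0.7919 - 0.7886 = 0.0033, which rounds to 0.003.

0.003


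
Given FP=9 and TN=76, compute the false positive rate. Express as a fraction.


FPR = FP / (FP + TN) = 9 / 85 = 9/85.

9/85


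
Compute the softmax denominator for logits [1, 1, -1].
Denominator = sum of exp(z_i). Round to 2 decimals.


Denom = e^1=2.7183 + e^1=2.7183 + e^-1=0.3679. Sum = 5.8045, which rounds to 5.80.

5.80


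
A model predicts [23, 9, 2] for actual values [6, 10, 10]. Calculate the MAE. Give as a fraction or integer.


MAE = (1/3) * (|6-23|=17 + |10-9|=1 + |10-2|=8). Sum = 26. MAE = 26/3.

26/3


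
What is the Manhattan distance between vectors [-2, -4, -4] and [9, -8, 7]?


d = sum of absolute differences: |-2-9|=11 + |-4--8|=4 + |-4-7|=11 = 26.

26


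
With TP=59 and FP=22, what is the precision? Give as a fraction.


Precision = TP / (TP + FP) = 59 / 81 = 59/81.

59/81


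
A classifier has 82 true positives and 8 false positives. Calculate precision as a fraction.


Precision = TP / (TP + FP) = 82 / 90 = 41/45.

41/45


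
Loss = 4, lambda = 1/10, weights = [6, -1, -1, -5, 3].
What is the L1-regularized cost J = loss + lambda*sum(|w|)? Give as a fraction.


L1 norm = sum(|w|) = 16. J = 4 + 1/10 * 16 = 28/5.

28/5


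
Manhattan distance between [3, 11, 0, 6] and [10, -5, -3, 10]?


d = sum of absolute differences: |3-10|=7 + |11--5|=16 + |0--3|=3 + |6-10|=4 = 30.

30


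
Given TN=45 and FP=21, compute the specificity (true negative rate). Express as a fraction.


Specificity = TN / (TN + FP) = 45 / 66 = 15/22.

15/22


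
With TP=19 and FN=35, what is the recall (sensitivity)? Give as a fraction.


Recall = TP / (TP + FN) = 19 / 54 = 19/54.

19/54


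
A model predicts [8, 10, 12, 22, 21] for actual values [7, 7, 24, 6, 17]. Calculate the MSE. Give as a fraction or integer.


MSE = (1/5) * ((7-8)^2=1 + (7-10)^2=9 + (24-12)^2=144 + (6-22)^2=256 + (17-21)^2=16). Sum = 426. MSE = 426/5.

426/5


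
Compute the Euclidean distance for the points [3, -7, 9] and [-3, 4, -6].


d = sqrt(sum of squared differences). (3--3)^2=36, (-7-4)^2=121, (9--6)^2=225. Sum = 382.

sqrt(382)


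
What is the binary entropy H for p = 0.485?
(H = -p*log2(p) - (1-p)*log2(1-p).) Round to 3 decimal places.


H = -0.485*log2(0.485) - 0.515*log2(0.515) = 0.999.

0.999


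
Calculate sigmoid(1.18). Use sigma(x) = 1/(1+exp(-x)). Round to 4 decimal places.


sigma(1.18) = 1/(1+e^(-1.18)) = 1/(1+0.307279) = 1/1.307279 = 0.7649.

0.7649


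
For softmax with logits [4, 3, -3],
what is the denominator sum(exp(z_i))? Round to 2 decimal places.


Denom = e^4=54.5982 + e^3=20.0855 + e^-3=0.0498. Sum = 74.7335, which rounds to 74.73.

74.73


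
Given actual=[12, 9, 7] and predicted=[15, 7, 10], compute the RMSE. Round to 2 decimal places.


MSE = 7.3333. RMSE = sqrt(7.3333) = 2.71.

2.71


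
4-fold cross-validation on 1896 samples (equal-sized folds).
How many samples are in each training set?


Each validation fold has 1896/4 = 474 samples. Training set = 1896 - 474 = 1422.

1422


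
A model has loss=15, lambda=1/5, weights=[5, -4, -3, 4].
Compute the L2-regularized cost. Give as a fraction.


L2 sq norm = sum(w^2) = 66. J = 15 + 1/5 * 66 = 141/5.

141/5


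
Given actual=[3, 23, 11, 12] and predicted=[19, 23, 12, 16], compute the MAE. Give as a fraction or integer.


MAE = (1/4) * (|3-19|=16 + |23-23|=0 + |11-12|=1 + |12-16|=4). Sum = 21. MAE = 21/4.

21/4


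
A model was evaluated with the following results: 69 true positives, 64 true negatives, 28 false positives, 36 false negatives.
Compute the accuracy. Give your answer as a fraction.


Accuracy = (TP + TN) / (TP + TN + FP + FN) = (69 + 64) / 197 = 133/197.

133/197


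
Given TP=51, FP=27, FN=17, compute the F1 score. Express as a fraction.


Precision = 51/78 = 17/26. Recall = 51/68 = 3/4. F1 = 2*P*R/(P+R) = 51/73.

51/73


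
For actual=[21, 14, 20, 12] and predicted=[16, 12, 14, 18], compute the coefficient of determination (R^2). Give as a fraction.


Mean(y) = 67/4. SS_res = 101. SS_tot = 235/4. R^2 = 1 - 101/(235/4) = -169/235.

-169/235


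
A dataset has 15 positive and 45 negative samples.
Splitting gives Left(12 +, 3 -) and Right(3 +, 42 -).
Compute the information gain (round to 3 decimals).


H(parent) = 0.8113. H(left) = 0.7219, H(right) = 0.3534. Weighted = (15/60)*0.7219 + (45/60)*0.3534 = 0.4455. IG = 0.8113 - 0.4455 = 0.3658, which rounds to 0.366.

0.366


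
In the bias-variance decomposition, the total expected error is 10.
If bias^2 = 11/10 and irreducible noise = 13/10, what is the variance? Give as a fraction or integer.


Total error = bias^2 + variance + irreducible noise. So variance = 10 - 11/10 - 13/10 = 38/5.

38/5


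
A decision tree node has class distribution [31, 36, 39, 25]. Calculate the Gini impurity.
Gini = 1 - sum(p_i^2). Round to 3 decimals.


Total = 131. Proportions: 31/131, 36/131, 39/131, 25/131. sum(p_i^2) = 0.2566. Gini = 1 - 0.2566 = 0.7434, which rounds to 0.743.

0.743


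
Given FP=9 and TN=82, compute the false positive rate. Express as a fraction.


FPR = FP / (FP + TN) = 9 / 91 = 9/91.

9/91


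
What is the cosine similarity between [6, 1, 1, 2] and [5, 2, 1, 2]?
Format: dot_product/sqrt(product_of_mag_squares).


dot = 37. |a|^2 = 42, |b|^2 = 34. cos = 37/sqrt(1428).

37/sqrt(1428)


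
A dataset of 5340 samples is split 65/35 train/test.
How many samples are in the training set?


Test set = 5340 * 35% = 1869. Training set = 5340 - 1869 = 3471.

3471


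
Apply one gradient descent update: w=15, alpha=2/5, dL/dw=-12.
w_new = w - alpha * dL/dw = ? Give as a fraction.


w_new = 15 - 2/5 * -12 = 15 - -24/5 = 99/5.

99/5


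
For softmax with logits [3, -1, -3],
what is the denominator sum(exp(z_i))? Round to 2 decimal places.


Denom = e^3=20.0855 + e^-1=0.3679 + e^-3=0.0498. Sum = 20.5032, which rounds to 20.50.

20.50


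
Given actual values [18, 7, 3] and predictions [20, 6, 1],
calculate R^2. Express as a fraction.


Mean(y) = 28/3. SS_res = 9. SS_tot = 362/3. R^2 = 1 - 9/(362/3) = 335/362.

335/362


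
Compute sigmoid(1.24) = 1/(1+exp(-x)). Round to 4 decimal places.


sigma(1.24) = 1/(1+e^(-1.24)) = 1/(1+0.289384) = 1/1.289384 = 0.7756.

0.7756


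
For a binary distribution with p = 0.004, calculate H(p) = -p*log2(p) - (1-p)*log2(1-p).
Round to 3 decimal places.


H = -0.004*log2(0.004) - 0.996*log2(0.996) = 0.038.

0.038


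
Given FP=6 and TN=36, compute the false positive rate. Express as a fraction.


FPR = FP / (FP + TN) = 6 / 42 = 1/7.

1/7


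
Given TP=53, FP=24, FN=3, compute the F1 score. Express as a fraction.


Precision = 53/77 = 53/77. Recall = 53/56 = 53/56. F1 = 2*P*R/(P+R) = 106/133.

106/133


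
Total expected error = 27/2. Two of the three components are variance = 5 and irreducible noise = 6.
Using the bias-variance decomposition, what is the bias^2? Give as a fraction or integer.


Total error = bias^2 + variance + irreducible noise. So bias^2 = 27/2 - 5 - 6 = 5/2.

5/2


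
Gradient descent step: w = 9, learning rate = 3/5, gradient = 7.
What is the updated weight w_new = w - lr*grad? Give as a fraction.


w_new = 9 - 3/5 * 7 = 9 - 21/5 = 24/5.

24/5


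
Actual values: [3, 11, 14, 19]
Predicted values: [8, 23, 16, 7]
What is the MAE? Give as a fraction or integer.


MAE = (1/4) * (|3-8|=5 + |11-23|=12 + |14-16|=2 + |19-7|=12). Sum = 31. MAE = 31/4.

31/4


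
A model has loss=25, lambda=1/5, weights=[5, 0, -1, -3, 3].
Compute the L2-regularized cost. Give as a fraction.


L2 sq norm = sum(w^2) = 44. J = 25 + 1/5 * 44 = 169/5.

169/5


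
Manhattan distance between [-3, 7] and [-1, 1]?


d = sum of absolute differences: |-3--1|=2 + |7-1|=6 = 8.

8


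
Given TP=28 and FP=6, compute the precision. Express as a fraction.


Precision = TP / (TP + FP) = 28 / 34 = 14/17.

14/17


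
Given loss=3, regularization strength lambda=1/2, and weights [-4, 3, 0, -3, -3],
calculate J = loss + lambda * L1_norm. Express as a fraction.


L1 norm = sum(|w|) = 13. J = 3 + 1/2 * 13 = 19/2.

19/2


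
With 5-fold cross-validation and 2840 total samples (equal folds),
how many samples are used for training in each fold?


Each validation fold has 2840/5 = 568 samples. Training set = 2840 - 568 = 2272.

2272


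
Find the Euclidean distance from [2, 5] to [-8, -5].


d = sqrt(sum of squared differences). (2--8)^2=100, (5--5)^2=100. Sum = 200.

sqrt(200)


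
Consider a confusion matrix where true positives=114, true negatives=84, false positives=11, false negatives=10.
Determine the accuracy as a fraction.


Accuracy = (TP + TN) / (TP + TN + FP + FN) = (114 + 84) / 219 = 66/73.

66/73


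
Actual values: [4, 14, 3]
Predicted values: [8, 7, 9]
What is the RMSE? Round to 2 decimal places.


MSE = 33.6667. RMSE = sqrt(33.6667) = 5.80.

5.80


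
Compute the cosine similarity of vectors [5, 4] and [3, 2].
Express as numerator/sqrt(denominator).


dot = 23. |a|^2 = 41, |b|^2 = 13. cos = 23/sqrt(533).

23/sqrt(533)


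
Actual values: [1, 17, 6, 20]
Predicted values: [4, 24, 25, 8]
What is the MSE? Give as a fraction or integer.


MSE = (1/4) * ((1-4)^2=9 + (17-24)^2=49 + (6-25)^2=361 + (20-8)^2=144). Sum = 563. MSE = 563/4.

563/4


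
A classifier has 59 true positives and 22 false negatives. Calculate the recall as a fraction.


Recall = TP / (TP + FN) = 59 / 81 = 59/81.

59/81


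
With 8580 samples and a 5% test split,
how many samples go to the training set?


Test set = 8580 * 5% = 429. Training set = 8580 - 429 = 8151.

8151


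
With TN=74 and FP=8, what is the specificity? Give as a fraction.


Specificity = TN / (TN + FP) = 74 / 82 = 37/41.

37/41


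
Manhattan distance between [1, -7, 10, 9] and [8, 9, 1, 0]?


d = sum of absolute differences: |1-8|=7 + |-7-9|=16 + |10-1|=9 + |9-0|=9 = 41.

41


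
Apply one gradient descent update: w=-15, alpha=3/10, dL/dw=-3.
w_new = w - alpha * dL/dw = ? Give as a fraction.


w_new = -15 - 3/10 * -3 = -15 - -9/10 = -141/10.

-141/10


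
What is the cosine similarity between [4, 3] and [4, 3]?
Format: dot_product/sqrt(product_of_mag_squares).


dot = 25. |a|^2 = 25, |b|^2 = 25. cos = 25/sqrt(625).

25/sqrt(625)


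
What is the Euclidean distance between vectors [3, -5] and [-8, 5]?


d = sqrt(sum of squared differences). (3--8)^2=121, (-5-5)^2=100. Sum = 221.

sqrt(221)


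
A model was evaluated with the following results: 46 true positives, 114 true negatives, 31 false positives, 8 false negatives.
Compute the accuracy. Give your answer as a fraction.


Accuracy = (TP + TN) / (TP + TN + FP + FN) = (46 + 114) / 199 = 160/199.

160/199
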